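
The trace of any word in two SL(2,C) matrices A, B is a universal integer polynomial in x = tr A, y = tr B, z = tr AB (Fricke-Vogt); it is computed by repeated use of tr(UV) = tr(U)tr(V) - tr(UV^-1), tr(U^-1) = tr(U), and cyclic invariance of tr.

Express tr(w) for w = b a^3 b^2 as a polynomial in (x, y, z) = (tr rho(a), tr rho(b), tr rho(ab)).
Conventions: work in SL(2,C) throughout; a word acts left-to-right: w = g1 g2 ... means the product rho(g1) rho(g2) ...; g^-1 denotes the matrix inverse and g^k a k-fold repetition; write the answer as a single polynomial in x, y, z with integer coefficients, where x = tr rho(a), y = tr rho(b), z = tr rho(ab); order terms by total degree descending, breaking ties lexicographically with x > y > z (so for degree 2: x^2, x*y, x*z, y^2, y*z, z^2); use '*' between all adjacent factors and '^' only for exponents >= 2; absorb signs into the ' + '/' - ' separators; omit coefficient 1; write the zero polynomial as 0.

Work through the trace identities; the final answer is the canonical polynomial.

x^2*y^2*z - x^3*y - x*y^3 - x^2*z - y^2*z + 4*x*y + z

tr(a b^2) = tr(b) * tr(a b) - tr(a) = y*z - x
tr(b^3 a) = tr(b) * tr(a b^2) - tr(a b) = y^2*z - x*y - z
apply: tr(b^2) = tr(b) * tr(b) - tr(1) = y^2 - 2
use: tr(b^3) = tr(b) * tr(b^2) - tr(b) = y^3 - 3*y
tr(a b^3 a) = tr(a) * tr(b^3 a) - tr(b^3) = x*y^2*z - x^2*y - y^3 - x*z + 3*y
use: tr(b a^3 b^2) = tr(a) * tr(a b^3 a) - tr(a b^3) = x^2*y^2*z - x^3*y - x*y^3 - x^2*z - y^2*z + 4*x*y + z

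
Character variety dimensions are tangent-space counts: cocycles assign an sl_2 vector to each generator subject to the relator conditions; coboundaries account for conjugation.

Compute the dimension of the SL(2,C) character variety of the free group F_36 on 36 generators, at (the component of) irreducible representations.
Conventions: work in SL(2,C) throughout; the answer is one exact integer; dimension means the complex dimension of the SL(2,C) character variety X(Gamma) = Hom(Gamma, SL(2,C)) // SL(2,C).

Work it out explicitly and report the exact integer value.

105

The free group F_36: 36 generators, no relators.
Z^1(Gamma, Ad rho) = (sl_2)^36: a cocycle is a free choice of one sl_2 vector per generator, so dim Z^1 = 3*36 = 108.
Irreducibility makes the coboundary map sl_2 -> Z^1 injective (trivial centralizer), so dim B^1 = 3.
Therefore dim X = 108 - 3 = 105.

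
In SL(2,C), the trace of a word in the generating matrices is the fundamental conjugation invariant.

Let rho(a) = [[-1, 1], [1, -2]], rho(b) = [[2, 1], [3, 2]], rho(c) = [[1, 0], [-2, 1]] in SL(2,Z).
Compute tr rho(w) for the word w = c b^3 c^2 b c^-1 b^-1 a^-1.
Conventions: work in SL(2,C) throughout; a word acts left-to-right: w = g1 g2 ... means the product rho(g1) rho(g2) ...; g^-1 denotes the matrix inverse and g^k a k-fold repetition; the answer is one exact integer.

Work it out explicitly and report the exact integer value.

70

rho(c) = [[1, 0], [-2, 1]]
... * rho(b) = [[2, 1], [3, 2]]  ->  [[2, 1], [-1, 0]]
... * rho(b) = [[2, 1], [3, 2]]  ->  [[7, 4], [-2, -1]]
... * rho(b) = [[2, 1], [3, 2]]  ->  [[26, 15], [-7, -4]]
... * rho(c) = [[1, 0], [-2, 1]]  ->  [[-4, 15], [1, -4]]
... * rho(c) = [[1, 0], [-2, 1]]  ->  [[-34, 15], [9, -4]]
... * rho(b) = [[2, 1], [3, 2]]  ->  [[-23, -4], [6, 1]]
... * rho(c^-1) = [[1, 0], [2, 1]]  ->  [[-31, -4], [8, 1]]
... * rho(b^-1) = [[2, -1], [-3, 2]]  ->  [[-50, 23], [13, -6]]
... * rho(a^-1) = [[-2, -1], [-1, -1]]  ->  [[77, 27], [-20, -7]]
tr = 77 + -7 = 70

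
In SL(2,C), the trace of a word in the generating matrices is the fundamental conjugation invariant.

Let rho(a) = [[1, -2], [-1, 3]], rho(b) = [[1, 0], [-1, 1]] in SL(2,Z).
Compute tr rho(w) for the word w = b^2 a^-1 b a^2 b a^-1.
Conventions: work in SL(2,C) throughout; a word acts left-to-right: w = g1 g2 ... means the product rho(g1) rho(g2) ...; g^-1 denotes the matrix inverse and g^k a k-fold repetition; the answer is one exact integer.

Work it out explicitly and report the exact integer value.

-14

rho(b) = [[1, 0], [-1, 1]]
... * rho(b) = [[1, 0], [-1, 1]]  ->  [[1, 0], [-2, 1]]
... * rho(a^-1) = [[3, 2], [1, 1]]  ->  [[3, 2], [-5, -3]]
... * rho(b) = [[1, 0], [-1, 1]]  ->  [[1, 2], [-2, -3]]
... * rho(a) = [[1, -2], [-1, 3]]  ->  [[-1, 4], [1, -5]]
... * rho(a) = [[1, -2], [-1, 3]]  ->  [[-5, 14], [6, -17]]
... * rho(b) = [[1, 0], [-1, 1]]  ->  [[-19, 14], [23, -17]]
... * rho(a^-1) = [[3, 2], [1, 1]]  ->  [[-43, -24], [52, 29]]
tr = -43 + 29 = -14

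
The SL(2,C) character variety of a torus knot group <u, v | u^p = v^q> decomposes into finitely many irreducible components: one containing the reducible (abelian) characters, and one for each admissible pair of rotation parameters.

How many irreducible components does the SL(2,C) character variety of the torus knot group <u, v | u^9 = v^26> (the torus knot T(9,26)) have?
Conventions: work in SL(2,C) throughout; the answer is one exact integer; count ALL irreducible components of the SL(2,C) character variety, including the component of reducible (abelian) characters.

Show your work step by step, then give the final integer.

For T(9,26): irreducibility forces the central element u^9 = v^26 to one of +I, -I.
So on each irreducible component the traces are pinned: tr(u) = 2*cos(pi*alpha/9) with 1 <= alpha <= 8, tr(v) = 2*cos(pi*beta/26) with 1 <= beta <= 25.
u^9 = (-1)^alpha I and v^26 = (-1)^beta I must agree, so alpha and beta have equal parity.
count pairs: odd alpha (4 choices) x odd beta (13), plus even alpha (4) x even beta (12): 4*13 + 4*12 = 100.
Total: 100 irreducible-character components + 1 reducible (abelian) component = 101.

101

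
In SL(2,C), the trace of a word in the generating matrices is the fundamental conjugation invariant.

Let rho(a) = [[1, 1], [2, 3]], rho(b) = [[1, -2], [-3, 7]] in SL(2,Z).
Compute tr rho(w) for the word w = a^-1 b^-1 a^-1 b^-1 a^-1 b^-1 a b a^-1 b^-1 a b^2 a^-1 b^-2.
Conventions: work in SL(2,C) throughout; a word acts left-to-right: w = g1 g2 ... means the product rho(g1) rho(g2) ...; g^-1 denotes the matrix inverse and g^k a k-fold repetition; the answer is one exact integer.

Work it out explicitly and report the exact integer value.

rho(a^-1) = [[3, -1], [-2, 1]]
... * rho(b^-1) = [[7, 2], [3, 1]]  ->  [[18, 5], [-11, -3]]
... * rho(a^-1) = [[3, -1], [-2, 1]]  ->  [[44, -13], [-27, 8]]
... * rho(b^-1) = [[7, 2], [3, 1]]  ->  [[269, 75], [-165, -46]]
... * rho(a^-1) = [[3, -1], [-2, 1]]  ->  [[657, -194], [-403, 119]]
... * rho(b^-1) = [[7, 2], [3, 1]]  ->  [[4017, 1120], [-2464, -687]]
... * rho(a) = [[1, 1], [2, 3]]  ->  [[6257, 7377], [-3838, -4525]]
... * rho(b) = [[1, -2], [-3, 7]]  ->  [[-15874, 39125], [9737, -23999]]
... * rho(a^-1) = [[3, -1], [-2, 1]]  ->  [[-125872, 54999], [77209, -33736]]
... * rho(b^-1) = [[7, 2], [3, 1]]  ->  [[-716107, -196745], [439255, 120682]]
... * rho(a) = [[1, 1], [2, 3]]  ->  [[-1109597, -1306342], [680619, 801301]]
... * rho(b) = [[1, -2], [-3, 7]]  ->  [[2809429, -6925200], [-1723284, 4247869]]
... * rho(b) = [[1, -2], [-3, 7]]  ->  [[23585029, -54095258], [-14466891, 33181651]]
... * rho(a^-1) = [[3, -1], [-2, 1]]  ->  [[178945603, -77680287], [-109763975, 47648542]]
... * rho(b^-1) = [[7, 2], [3, 1]]  ->  [[1019578360, 280210919], [-625402199, -171879408]]
... * rho(b^-1) = [[7, 2], [3, 1]]  ->  [[7977681277, 2319367639], [-4893453617, -1422683806]]
tr = 7977681277 + -1422683806 = 6554997471

6554997471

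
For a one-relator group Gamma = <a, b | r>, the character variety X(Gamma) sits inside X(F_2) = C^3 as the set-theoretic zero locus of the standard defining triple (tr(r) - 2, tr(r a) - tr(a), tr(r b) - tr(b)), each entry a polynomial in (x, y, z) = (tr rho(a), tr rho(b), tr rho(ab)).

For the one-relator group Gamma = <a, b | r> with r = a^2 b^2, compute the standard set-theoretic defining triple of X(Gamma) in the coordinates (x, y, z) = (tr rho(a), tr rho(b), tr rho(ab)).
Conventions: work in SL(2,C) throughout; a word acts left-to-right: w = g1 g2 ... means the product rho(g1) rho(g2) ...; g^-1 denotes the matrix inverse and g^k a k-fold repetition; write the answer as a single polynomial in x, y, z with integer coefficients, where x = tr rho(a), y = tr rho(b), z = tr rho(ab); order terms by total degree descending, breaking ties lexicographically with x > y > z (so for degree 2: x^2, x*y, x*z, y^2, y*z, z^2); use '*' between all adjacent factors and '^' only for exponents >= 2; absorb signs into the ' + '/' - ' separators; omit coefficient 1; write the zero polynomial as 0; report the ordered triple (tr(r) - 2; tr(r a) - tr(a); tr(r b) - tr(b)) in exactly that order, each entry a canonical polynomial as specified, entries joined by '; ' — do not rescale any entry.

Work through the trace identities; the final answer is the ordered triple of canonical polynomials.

tr(b^2 a) = tr(b)*tr(a b) - tr(a) = y*z - x
tr(b^2) = tr(b)*tr(b) - tr(1) = y^2 - 2
reduce: tr(a^2 b^2) = tr(a)*tr(b^2 a) - tr(b^2) = x*y*z - x^2 - y^2 + 2
tr(a b a) = tr(a)*tr(b a) - tr(b) = x*z - y
reduce: tr(a^3 b) = tr(a)*tr(a b a) - tr(a b) = x^2*z - x*y - z
tr(a^2) = tr(a)*tr(a) - tr(1) = x^2 - 2
tr(a^3) = tr(a)*tr(a^2) - tr(a) = x^3 - 3*x
reduce: tr(a^2 b^2 a) = tr(b)*tr(a^3 b) - tr(a^3) = x^2*y*z - x^3 - x*y^2 - y*z + 3*x
reduce: tr(a^2 b^3) = tr(b)*tr(a^2 b^2) - tr(a^2 b)  (reduce the b square) = x*y^2*z - x^2*y - y^3 - x*z + 3*y
assemble the triple (tr(r) - 2; tr(r a) - x; tr(r b) - y)

x*y*z - x^2 - y^2; x^2*y*z - x^3 - x*y^2 - y*z + 2*x; x*y^2*z - x^2*y - y^3 - x*z + 2*y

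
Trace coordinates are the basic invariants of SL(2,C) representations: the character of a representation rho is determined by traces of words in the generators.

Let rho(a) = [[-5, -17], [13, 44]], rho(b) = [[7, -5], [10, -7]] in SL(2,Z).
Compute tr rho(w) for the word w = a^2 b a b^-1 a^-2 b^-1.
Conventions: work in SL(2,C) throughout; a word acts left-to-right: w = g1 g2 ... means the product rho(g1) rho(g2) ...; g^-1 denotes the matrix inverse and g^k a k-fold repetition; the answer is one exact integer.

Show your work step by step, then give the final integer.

295039592516

rho(a) = [[-5, -17], [13, 44]]
... * rho(a) = [[-5, -17], [13, 44]]  ->  [[-196, -663], [507, 1715]]
... * rho(b) = [[7, -5], [10, -7]]  ->  [[-8002, 5621], [20699, -14540]]
... * rho(a) = [[-5, -17], [13, 44]]  ->  [[113083, 383358], [-292515, -991643]]
... * rho(b^-1) = [[-7, 5], [-10, 7]]  ->  [[-4625161, 3248921], [11964035, -8404076]]
... * rho(a^-1) = [[44, 17], [-13, -5]]  ->  [[-245743057, -94872342], [635670528, 245408975]]
... * rho(a^-1) = [[44, 17], [-13, -5]]  ->  [[-9579354062, -3703270259], [24779186557, 9579354101]]
... * rho(b^-1) = [[-7, 5], [-10, 7]]  ->  [[104088181024, -73819662123], [-269247846909, 190951411492]]
tr = 104088181024 + 190951411492 = 295039592516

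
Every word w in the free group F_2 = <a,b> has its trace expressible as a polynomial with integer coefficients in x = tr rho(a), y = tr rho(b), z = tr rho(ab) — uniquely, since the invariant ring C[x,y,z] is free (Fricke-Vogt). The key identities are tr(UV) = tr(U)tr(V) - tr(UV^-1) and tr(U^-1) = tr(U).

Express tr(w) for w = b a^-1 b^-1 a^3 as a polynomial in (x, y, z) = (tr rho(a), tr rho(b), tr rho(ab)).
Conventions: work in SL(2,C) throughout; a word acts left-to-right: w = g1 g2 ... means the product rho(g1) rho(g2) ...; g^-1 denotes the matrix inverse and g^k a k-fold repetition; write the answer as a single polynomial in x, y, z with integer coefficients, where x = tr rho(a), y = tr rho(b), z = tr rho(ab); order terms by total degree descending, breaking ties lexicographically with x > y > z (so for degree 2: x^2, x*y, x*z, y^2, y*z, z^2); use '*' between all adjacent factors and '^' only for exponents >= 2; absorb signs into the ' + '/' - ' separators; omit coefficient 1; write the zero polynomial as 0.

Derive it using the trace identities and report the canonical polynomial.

apply: trace(a^2 b) = trace(a) * trace(b a) - trace(b) = x*z - y
use: trace(a^2) = trace(a) * trace(a) - trace(1) = x^2 - 2
apply: trace(b^2 a^2) = trace(b) * trace(a^2 b) - trace(a^2) = x*y*z - x^2 - y^2 + 2
trace(b^2 a) = trace(b) * trace(a b) - trace(a) = y*z - x
use: trace(b a^3 b) = trace(a) * trace(b^2 a^2) - trace(b^2 a) = x^2*y*z - x^3 - x*y^2 - y*z + 3*x
trace(b a b a) = trace(a b) * trace(a b) - trace(1) = z^2 - 2
use: trace(a b a b a) = trace(a) * trace(b a b a) - trace(b a b) = x*z^2 - y*z - x
trace(b a^3 b a) = trace(a) * trace(a b a b a) - trace(a b a b) = x^2*z^2 - x*y*z - x^2 - z^2 + 2
trace(a^3 b a^-1 b) = trace(b a^3 b) * trace(a) - trace(b a^3 b a) = x^3*y*z - x^4 - x^2*y^2 - x^2*z^2 + 4*x^2 + z^2 - 2
apply: trace(b a^-1 b^-1 a^3) = trace(a^3 b a^-1) * trace(b) - trace(a^3 b a^-1 b) = -x^3*y*z + x^4 + x^2*y^2 + x^2*z^2 + x*y*z - 4*x^2 - y^2 - z^2 + 2

-x^3*y*z + x^4 + x^2*y^2 + x^2*z^2 + x*y*z - 4*x^2 - y^2 - z^2 + 2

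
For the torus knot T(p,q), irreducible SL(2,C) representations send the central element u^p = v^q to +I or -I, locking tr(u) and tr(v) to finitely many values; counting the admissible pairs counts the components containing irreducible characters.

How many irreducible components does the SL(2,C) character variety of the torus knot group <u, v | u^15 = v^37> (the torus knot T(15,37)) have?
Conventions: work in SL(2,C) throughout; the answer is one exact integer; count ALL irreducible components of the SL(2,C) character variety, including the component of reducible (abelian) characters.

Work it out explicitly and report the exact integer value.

253

In the torus knot group T(15,37), u^15 = v^37 is central, so an irreducible representation sends it to +I or -I (Schur).
This locks tr(u) to 2*cos(pi*alpha/15), alpha in 1..14, and tr(v) to 2*cos(pi*beta/37), beta in 1..36, on each component of irreducible characters.
The two central values (-1)^alpha I and (-1)^beta I must be the same matrix, so alpha and beta share a parity.
Counting: 7 odd alphas x 18 odd betas + 7 even alphas x 18 even betas = 126 + 126 = 252.
That is 252 components of irreducible characters, and with the reducible (abelian) component the total is 253.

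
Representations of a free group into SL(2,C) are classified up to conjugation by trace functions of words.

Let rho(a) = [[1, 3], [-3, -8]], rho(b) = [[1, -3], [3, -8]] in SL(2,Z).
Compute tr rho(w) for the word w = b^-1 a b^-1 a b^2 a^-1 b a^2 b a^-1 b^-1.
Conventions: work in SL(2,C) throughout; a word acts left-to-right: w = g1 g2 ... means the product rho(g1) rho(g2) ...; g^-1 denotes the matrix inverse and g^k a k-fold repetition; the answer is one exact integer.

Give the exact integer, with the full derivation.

-96408121894

rho(b^-1) = [[-8, 3], [-3, 1]]
... * rho(a) = [[1, 3], [-3, -8]]  ->  [[-17, -48], [-6, -17]]
... * rho(b^-1) = [[-8, 3], [-3, 1]]  ->  [[280, -99], [99, -35]]
... * rho(a) = [[1, 3], [-3, -8]]  ->  [[577, 1632], [204, 577]]
... * rho(b) = [[1, -3], [3, -8]]  ->  [[5473, -14787], [1935, -5228]]
... * rho(b) = [[1, -3], [3, -8]]  ->  [[-38888, 101877], [-13749, 36019]]
... * rho(a^-1) = [[-8, -3], [3, 1]]  ->  [[616735, 218541], [218049, 77266]]
... * rho(b) = [[1, -3], [3, -8]]  ->  [[1272358, -3598533], [449847, -1272275]]
... * rho(a) = [[1, 3], [-3, -8]]  ->  [[12067957, 32605338], [4266672, 11527741]]
... * rho(a) = [[1, 3], [-3, -8]]  ->  [[-85748057, -224638833], [-30316551, -79421912]]
... * rho(b) = [[1, -3], [3, -8]]  ->  [[-759664556, 2054354835], [-268582287, 726324949]]
... * rho(a^-1) = [[-8, -3], [3, 1]]  ->  [[12240380953, 4333348503], [4327633143, 1532071810]]
... * rho(b^-1) = [[-8, 3], [-3, 1]]  ->  [[-110923093133, 41054491362], [-39217280574, 14514971239]]
tr = -110923093133 + 14514971239 = -96408121894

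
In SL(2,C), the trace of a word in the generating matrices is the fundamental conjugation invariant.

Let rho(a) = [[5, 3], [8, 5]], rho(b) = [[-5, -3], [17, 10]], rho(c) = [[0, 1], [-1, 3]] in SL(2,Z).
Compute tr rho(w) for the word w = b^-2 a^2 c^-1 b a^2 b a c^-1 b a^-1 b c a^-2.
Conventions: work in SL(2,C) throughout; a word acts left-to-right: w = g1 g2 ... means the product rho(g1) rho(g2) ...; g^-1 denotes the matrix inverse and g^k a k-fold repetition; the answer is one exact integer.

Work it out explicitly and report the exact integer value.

19833085390413

rho(b^-1) = [[10, 3], [-17, -5]]
... * rho(b^-1) = [[10, 3], [-17, -5]]  ->  [[49, 15], [-85, -26]]
... * rho(a) = [[5, 3], [8, 5]]  ->  [[365, 222], [-633, -385]]
... * rho(a) = [[5, 3], [8, 5]]  ->  [[3601, 2205], [-6245, -3824]]
... * rho(c^-1) = [[3, -1], [1, 0]]  ->  [[13008, -3601], [-22559, 6245]]
... * rho(b) = [[-5, -3], [17, 10]]  ->  [[-126257, -75034], [218960, 130127]]
... * rho(a) = [[5, 3], [8, 5]]  ->  [[-1231557, -753941], [2135816, 1307515]]
... * rho(a) = [[5, 3], [8, 5]]  ->  [[-12189313, -7464376], [21139200, 12945023]]
... * rho(b) = [[-5, -3], [17, 10]]  ->  [[-65947827, -38075821], [114369391, 66032630]]
... * rho(a) = [[5, 3], [8, 5]]  ->  [[-634345703, -388222586], [1100107995, 673271323]]
... * rho(c^-1) = [[3, -1], [1, 0]]  ->  [[-2291259695, 634345703], [3973595308, -1100107995]]
... * rho(b) = [[-5, -3], [17, 10]]  ->  [[22240175426, 13217236115], [-38569812455, -22921865874]]
... * rho(a^-1) = [[5, -3], [-8, 5]]  ->  [[5462988210, -634345703], [-9474135283, 1100107995]]
... * rho(b) = [[-5, -3], [17, 10]]  ->  [[-38098818001, -22732421660], [66072512330, 39423485799]]
... * rho(c) = [[0, 1], [-1, 3]]  ->  [[22732421660, -106296082981], [-39423485799, 184342969727]]
... * rho(a^-1) = [[5, -3], [-8, 5]]  ->  [[964030772148, -599677679885], [-1671861186811, 1039985306032]]
... * rho(a^-1) = [[5, -3], [-8, 5]]  ->  [[9617575299820, -5890480715869], [-16679188382311, 10215510090593]]
tr = 9617575299820 + 10215510090593 = 19833085390413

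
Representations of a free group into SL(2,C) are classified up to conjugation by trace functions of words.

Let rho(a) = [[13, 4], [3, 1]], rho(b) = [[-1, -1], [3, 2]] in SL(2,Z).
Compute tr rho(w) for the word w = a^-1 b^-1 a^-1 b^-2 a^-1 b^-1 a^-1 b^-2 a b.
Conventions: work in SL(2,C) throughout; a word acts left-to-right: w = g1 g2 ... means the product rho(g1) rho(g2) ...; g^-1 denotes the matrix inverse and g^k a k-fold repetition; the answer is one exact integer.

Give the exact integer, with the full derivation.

-14444

rho(a^-1) = [[1, -4], [-3, 13]]
... * rho(b^-1) = [[2, 1], [-3, -1]]  ->  [[14, 5], [-45, -16]]
... * rho(a^-1) = [[1, -4], [-3, 13]]  ->  [[-1, 9], [3, -28]]
... * rho(b^-1) = [[2, 1], [-3, -1]]  ->  [[-29, -10], [90, 31]]
... * rho(b^-1) = [[2, 1], [-3, -1]]  ->  [[-28, -19], [87, 59]]
... * rho(a^-1) = [[1, -4], [-3, 13]]  ->  [[29, -135], [-90, 419]]
... * rho(b^-1) = [[2, 1], [-3, -1]]  ->  [[463, 164], [-1437, -509]]
... * rho(a^-1) = [[1, -4], [-3, 13]]  ->  [[-29, 280], [90, -869]]
... * rho(b^-1) = [[2, 1], [-3, -1]]  ->  [[-898, -309], [2787, 959]]
... * rho(b^-1) = [[2, 1], [-3, -1]]  ->  [[-869, -589], [2697, 1828]]
... * rho(a) = [[13, 4], [3, 1]]  ->  [[-13064, -4065], [40545, 12616]]
... * rho(b) = [[-1, -1], [3, 2]]  ->  [[869, 4934], [-2697, -15313]]
tr = 869 + -15313 = -14444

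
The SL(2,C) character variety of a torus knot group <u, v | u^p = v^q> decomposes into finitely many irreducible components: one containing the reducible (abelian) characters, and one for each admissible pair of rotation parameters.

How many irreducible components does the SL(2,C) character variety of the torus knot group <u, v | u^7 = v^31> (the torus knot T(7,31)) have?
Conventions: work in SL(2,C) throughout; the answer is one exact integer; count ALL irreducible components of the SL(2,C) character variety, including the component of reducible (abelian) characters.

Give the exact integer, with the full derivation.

For T(7,31): irreducibility forces the central element u^7 = v^31 to one of +I, -I.
So on each irreducible component the traces are pinned: tr(u) = 2*cos(pi*alpha/7) with 1 <= alpha <= 6, tr(v) = 2*cos(pi*beta/31) with 1 <= beta <= 30.
u^7 = (-1)^alpha I and v^31 = (-1)^beta I must agree, so alpha and beta have equal parity.
Enumerate parity-matched pairs: 3*15 odd-odd plus 3*15 even-even gives 90.
Total: 90 irreducible-character components + 1 reducible (abelian) component = 91.

91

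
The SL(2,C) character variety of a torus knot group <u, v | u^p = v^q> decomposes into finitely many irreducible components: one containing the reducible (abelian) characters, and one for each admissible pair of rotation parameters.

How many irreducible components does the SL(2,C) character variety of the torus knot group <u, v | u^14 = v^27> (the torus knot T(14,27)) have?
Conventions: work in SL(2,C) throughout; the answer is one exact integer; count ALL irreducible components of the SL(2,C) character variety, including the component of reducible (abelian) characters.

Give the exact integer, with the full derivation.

170

In the torus knot group T(14,27), u^14 = v^27 is central, so an irreducible representation sends it to +I or -I (Schur).
So on each irreducible component the traces are pinned: tr(u) = 2*cos(pi*alpha/14) with 1 <= alpha <= 13, tr(v) = 2*cos(pi*beta/27) with 1 <= beta <= 26.
Consistency of u^14 = (-1)^alpha I with v^27 = (-1)^beta I forces alpha = beta (mod 2).
Counting: 7 odd alphas x 13 odd betas + 6 even alphas x 13 even betas = 91 + 78 = 169.
components with irreducible characters: 169; plus the single component of reducible (abelian) characters: total 170.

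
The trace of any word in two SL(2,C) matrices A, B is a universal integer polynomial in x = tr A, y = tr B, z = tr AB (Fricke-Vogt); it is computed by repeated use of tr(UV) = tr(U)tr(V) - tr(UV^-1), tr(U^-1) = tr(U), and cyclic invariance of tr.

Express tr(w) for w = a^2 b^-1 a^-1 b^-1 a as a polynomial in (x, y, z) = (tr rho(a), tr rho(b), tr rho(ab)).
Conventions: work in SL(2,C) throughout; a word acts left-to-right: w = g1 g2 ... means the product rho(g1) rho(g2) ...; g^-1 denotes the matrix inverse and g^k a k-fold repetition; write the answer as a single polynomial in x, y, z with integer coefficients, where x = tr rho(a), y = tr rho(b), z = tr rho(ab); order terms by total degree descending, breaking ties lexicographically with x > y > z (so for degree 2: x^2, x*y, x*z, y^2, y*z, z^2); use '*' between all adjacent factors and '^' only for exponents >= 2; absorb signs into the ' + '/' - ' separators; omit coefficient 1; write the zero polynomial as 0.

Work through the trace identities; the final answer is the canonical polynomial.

x^3*y*z - x^4 - x^2*z^2 - 2*x*y*z + 4*x^2 + z^2 - 2

tr(a^2) = tr(a)*tr(a) - tr(1)  (reduce the a square) = x^2 - 2
tr(a^2 b) = tr(a)*tr(b a) - tr(b)  (reduce the a square) = x*z - y
use: tr(a^2 b^-1) = tr(a^2)*tr(b) - tr(a^2 b)  (eliminate b^-1) = x^2*y - x*z - y
tr(a^3 b) = tr(a)*tr(a b a) - tr(a b)  (reduce the a square) = x^2*z - x*y - z
use: tr(a^3) = tr(a)*tr(a^2) - tr(a)  (reduce the a square) = x^3 - 3*x
apply: tr(b a^3 b) = tr(b)*tr(a^3 b) - tr(a^3)  (reduce the b square) = x^2*y*z - x^3 - x*y^2 - y*z + 3*x
use: tr(b a b a) = tr(b a)*tr(b a) - tr(1)  (split on b) = z^2 - 2
tr(b a b) = tr(b)*tr(a b) - tr(a)  (reduce the b square) = y*z - x
apply: tr(a b a b a) = tr(a)*tr(b a b a) - tr(b a b)  (reduce the a square) = x*z^2 - y*z - x
apply: tr(b a^3 b a) = tr(a)*tr(a b a b a) - tr(a b a b)  (reduce the a square) = x^2*z^2 - x*y*z - x^2 - z^2 + 2
use: tr(a^-1 b a^3 b) = tr(b a^3 b)*tr(a) - tr(b a^3 b a)  (eliminate a^-1) = x^3*y*z - x^4 - x^2*y^2 - x^2*z^2 + 4*x^2 + z^2 - 2
use: tr(a^3 b^-1 a^-1 b) = tr(a^-1 b a^3)*tr(b) - tr(a^-1 b a^3 b)  (eliminate b^-1) = -x^3*y*z + x^4 + x^2*y^2 + x^2*z^2 + x*y*z - 4*x^2 - y^2 - z^2 + 2
tr(a^2 b^-1 a^-1 b^-1 a) = tr(a^3 b^-1 a^-1)*tr(b) - tr(a^3 b^-1 a^-1 b)  (eliminate b^-1) = x^3*y*z - x^4 - x^2*z^2 - 2*x*y*z + 4*x^2 + z^2 - 2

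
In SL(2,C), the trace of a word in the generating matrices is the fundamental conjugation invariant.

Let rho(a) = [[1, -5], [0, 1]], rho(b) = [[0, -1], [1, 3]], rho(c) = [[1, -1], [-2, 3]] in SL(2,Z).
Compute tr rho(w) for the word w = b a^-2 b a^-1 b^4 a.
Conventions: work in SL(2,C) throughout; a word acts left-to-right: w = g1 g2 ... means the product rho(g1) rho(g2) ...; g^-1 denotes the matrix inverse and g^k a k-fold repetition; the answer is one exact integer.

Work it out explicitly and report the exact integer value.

-5063

rho(b) = [[0, -1], [1, 3]]
... * rho(a^-1) = [[1, 5], [0, 1]]  ->  [[0, -1], [1, 8]]
... * rho(a^-1) = [[1, 5], [0, 1]]  ->  [[0, -1], [1, 13]]
... * rho(b) = [[0, -1], [1, 3]]  ->  [[-1, -3], [13, 38]]
... * rho(a^-1) = [[1, 5], [0, 1]]  ->  [[-1, -8], [13, 103]]
... * rho(b) = [[0, -1], [1, 3]]  ->  [[-8, -23], [103, 296]]
... * rho(b) = [[0, -1], [1, 3]]  ->  [[-23, -61], [296, 785]]
... * rho(b) = [[0, -1], [1, 3]]  ->  [[-61, -160], [785, 2059]]
... * rho(b) = [[0, -1], [1, 3]]  ->  [[-160, -419], [2059, 5392]]
... * rho(a) = [[1, -5], [0, 1]]  ->  [[-160, 381], [2059, -4903]]
tr = -160 + -4903 = -5063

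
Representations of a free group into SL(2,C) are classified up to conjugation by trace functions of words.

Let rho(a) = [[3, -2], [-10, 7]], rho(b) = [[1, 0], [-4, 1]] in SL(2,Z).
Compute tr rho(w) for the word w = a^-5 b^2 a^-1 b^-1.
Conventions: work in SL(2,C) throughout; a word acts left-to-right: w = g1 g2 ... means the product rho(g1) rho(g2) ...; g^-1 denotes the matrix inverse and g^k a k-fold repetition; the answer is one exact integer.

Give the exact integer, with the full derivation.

-1069070

rho(a^-1) = [[7, 2], [10, 3]]
... * rho(a^-1) = [[7, 2], [10, 3]]  ->  [[69, 20], [100, 29]]
... * rho(a^-1) = [[7, 2], [10, 3]]  ->  [[683, 198], [990, 287]]
... * rho(a^-1) = [[7, 2], [10, 3]]  ->  [[6761, 1960], [9800, 2841]]
... * rho(a^-1) = [[7, 2], [10, 3]]  ->  [[66927, 19402], [97010, 28123]]
... * rho(b) = [[1, 0], [-4, 1]]  ->  [[-10681, 19402], [-15482, 28123]]
... * rho(b) = [[1, 0], [-4, 1]]  ->  [[-88289, 19402], [-127974, 28123]]
... * rho(a^-1) = [[7, 2], [10, 3]]  ->  [[-424003, -118372], [-614588, -171579]]
... * rho(b^-1) = [[1, 0], [4, 1]]  ->  [[-897491, -118372], [-1300904, -171579]]
tr = -897491 + -171579 = -1069070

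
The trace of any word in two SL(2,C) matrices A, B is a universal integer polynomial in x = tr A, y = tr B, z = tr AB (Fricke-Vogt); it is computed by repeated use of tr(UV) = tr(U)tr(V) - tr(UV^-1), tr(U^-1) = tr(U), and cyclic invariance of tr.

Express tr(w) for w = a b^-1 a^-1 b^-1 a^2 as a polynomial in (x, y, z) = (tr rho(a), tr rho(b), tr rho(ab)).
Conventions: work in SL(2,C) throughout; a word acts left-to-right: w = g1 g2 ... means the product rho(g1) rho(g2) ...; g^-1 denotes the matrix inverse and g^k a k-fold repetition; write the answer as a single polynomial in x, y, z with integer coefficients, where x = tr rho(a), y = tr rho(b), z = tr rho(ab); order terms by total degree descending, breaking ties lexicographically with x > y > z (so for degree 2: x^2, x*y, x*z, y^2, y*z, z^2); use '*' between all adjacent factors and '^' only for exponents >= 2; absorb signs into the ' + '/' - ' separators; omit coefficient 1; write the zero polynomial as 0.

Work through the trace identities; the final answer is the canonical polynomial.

x^3*y*z - x^4 - x^2*z^2 - 2*x*y*z + 4*x^2 + z^2 - 2

tr(a^2) = tr(a) * tr(a) - tr(1) = x^2 - 2
tr(a^2 b) = tr(a) * tr(b a) - tr(b) = x*z - y
tr(b^-1 a^2) = tr(a^2) * tr(b) - tr(a^2 b) = x^2*y - x*z - y
tr(b^2 a^2) = tr(b) * tr(a^2 b) - tr(a^2) = x*y*z - x^2 - y^2 + 2
tr(b^2 a) = tr(b) * tr(a b) - tr(a) = y*z - x
tr(b a^3 b) = tr(a) * tr(b^2 a^2) - tr(b^2 a) = x^2*y*z - x^3 - x*y^2 - y*z + 3*x
tr(b a b a) = tr(b a) * tr(b a) - tr(1)   [split at repeated b] = z^2 - 2
tr(b a b a^2) = tr(a) * tr(b a b a) - tr(b a b) = x*z^2 - y*z - x
tr(b a^3 b a) = tr(a) * tr(b a b a^2) - tr(b a b a) = x^2*z^2 - x*y*z - x^2 - z^2 + 2
tr(a^3 b a^-1 b) = tr(b a^3 b) * tr(a) - tr(b a^3 b a) = x^3*y*z - x^4 - x^2*y^2 - x^2*z^2 + 4*x^2 + z^2 - 2
tr(a^-1 b^-1 a^3 b) = tr(a^3 b a^-1) * tr(b) - tr(a^3 b a^-1 b) = -x^3*y*z + x^4 + x^2*y^2 + x^2*z^2 + x*y*z - 4*x^2 - y^2 - z^2 + 2
tr(a b^-1 a^-1 b^-1 a^2) = tr(a^-1 b^-1 a^3) * tr(b) - tr(a^-1 b^-1 a^3 b) = x^3*y*z - x^4 - x^2*z^2 - 2*x*y*z + 4*x^2 + z^2 - 2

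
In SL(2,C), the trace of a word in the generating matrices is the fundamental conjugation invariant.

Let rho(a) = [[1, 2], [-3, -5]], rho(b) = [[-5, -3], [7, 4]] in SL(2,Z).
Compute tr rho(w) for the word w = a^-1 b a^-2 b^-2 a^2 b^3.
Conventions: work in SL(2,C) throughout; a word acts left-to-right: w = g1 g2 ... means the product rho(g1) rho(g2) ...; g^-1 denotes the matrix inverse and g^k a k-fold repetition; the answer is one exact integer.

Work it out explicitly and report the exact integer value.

98

rho(a^-1) = [[-5, -2], [3, 1]]
... * rho(b) = [[-5, -3], [7, 4]]  ->  [[11, 7], [-8, -5]]
... * rho(a^-1) = [[-5, -2], [3, 1]]  ->  [[-34, -15], [25, 11]]
... * rho(a^-1) = [[-5, -2], [3, 1]]  ->  [[125, 53], [-92, -39]]
... * rho(b^-1) = [[4, 3], [-7, -5]]  ->  [[129, 110], [-95, -81]]
... * rho(b^-1) = [[4, 3], [-7, -5]]  ->  [[-254, -163], [187, 120]]
... * rho(a) = [[1, 2], [-3, -5]]  ->  [[235, 307], [-173, -226]]
... * rho(a) = [[1, 2], [-3, -5]]  ->  [[-686, -1065], [505, 784]]
... * rho(b) = [[-5, -3], [7, 4]]  ->  [[-4025, -2202], [2963, 1621]]
... * rho(b) = [[-5, -3], [7, 4]]  ->  [[4711, 3267], [-3468, -2405]]
... * rho(b) = [[-5, -3], [7, 4]]  ->  [[-686, -1065], [505, 784]]
tr = -686 + 784 = 98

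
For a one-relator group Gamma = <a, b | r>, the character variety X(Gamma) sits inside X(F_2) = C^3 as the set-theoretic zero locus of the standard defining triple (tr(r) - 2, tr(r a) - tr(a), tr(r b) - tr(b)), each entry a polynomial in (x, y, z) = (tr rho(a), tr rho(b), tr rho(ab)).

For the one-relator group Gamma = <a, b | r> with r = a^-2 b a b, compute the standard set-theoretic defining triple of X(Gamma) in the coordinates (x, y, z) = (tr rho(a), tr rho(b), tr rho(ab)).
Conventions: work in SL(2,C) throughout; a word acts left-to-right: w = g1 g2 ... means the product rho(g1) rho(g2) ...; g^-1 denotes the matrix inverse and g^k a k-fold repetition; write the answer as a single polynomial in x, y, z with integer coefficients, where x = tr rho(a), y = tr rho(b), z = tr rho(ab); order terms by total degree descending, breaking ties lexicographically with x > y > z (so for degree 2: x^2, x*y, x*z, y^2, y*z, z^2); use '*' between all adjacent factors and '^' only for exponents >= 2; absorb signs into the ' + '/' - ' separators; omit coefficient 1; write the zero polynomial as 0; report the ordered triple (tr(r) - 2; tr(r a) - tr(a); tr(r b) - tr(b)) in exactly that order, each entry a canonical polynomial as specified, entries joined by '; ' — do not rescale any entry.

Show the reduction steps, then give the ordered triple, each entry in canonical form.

tr(b a b) = tr(b)*tr(a b) - tr(a)   [square of b] = y*z - x
tr(b a b a) = tr(a b)*tr(a b) - tr(1)   [split at a repeated a] = z^2 - 2
tr(b a b a^-1) = tr(b a b)*tr(a) - tr(b a b a)   [inverse elimination on a] = x*y*z - x^2 - z^2 + 2
tr(a^-2 b a b) = tr(b a b a^-1)*tr(a) - tr(b a b)   [inverse elimination on a] = x^2*y*z - x^3 - x*z^2 - y*z + 3*x
tr(b a b^2) = tr(b)*tr(a b^2) - tr(a b) = y^2*z - x*y - z
tr(a b a) = tr(a)*tr(b a) - tr(b) = x*z - y
tr(b a b^2 a) = tr(b)*tr(a b a b) - tr(a b a) = y*z^2 - x*z - y
tr(a^-1 b a b^2) = tr(b a b^2)*tr(a) - tr(b a b^2 a) = x*y^2*z - x^2*y - y*z^2 + y
tr(a^-2 b a b^2) = tr(a^-1 b a b^2)*tr(a) - tr(a^-1 b a b^2 a) = x^2*y^2*z - x^3*y - x*y*z^2 - y^2*z + 2*x*y + z
assemble the triple (tr(r) - 2; tr(r a) - x; tr(r b) - y)

x^2*y*z - x^3 - x*z^2 - y*z + 3*x - 2; x*y*z - x^2 - z^2 - x + 2; x^2*y^2*z - x^3*y - x*y*z^2 - y^2*z + 2*x*y - y + z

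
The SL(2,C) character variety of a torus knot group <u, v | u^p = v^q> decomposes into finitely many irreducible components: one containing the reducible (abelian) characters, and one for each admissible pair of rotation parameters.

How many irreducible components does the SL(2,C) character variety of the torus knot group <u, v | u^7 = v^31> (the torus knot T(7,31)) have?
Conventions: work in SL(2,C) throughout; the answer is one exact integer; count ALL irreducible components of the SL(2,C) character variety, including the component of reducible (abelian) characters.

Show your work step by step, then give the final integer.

Gamma = < u, v | u^7 = v^31 > (torus knot T(7,31)); the central element u^7 = v^31 acts as +I or -I in any irreducible SL(2,C) representation.
This locks tr(u) to 2*cos(pi*alpha/7), alpha in 1..6, and tr(v) to 2*cos(pi*beta/31), beta in 1..30, on each component of irreducible characters.
The two central values (-1)^alpha I and (-1)^beta I must be the same matrix, so alpha and beta share a parity.
Enumerate parity-matched pairs: 3*15 odd-odd plus 3*15 even-even gives 90.
Total: 90 irreducible-character components + 1 reducible (abelian) component = 91.

91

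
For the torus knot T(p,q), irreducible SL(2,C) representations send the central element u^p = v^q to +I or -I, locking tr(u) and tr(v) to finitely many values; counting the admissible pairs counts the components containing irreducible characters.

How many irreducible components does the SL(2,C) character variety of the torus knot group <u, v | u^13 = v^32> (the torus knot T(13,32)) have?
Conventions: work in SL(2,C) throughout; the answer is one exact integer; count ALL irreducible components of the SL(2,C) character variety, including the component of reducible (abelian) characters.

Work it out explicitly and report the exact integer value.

187

Gamma = < u, v | u^13 = v^32 > (torus knot T(13,32)); the central element u^13 = v^32 acts as +I or -I in any irreducible SL(2,C) representation.
On an irreducible component, tr(u) is locked at 2*cos(pi*alpha/13) for some alpha in 1..12, and tr(v) at 2*cos(pi*beta/32) for some beta in 1..31.
Consistency of u^13 = (-1)^alpha I with v^32 = (-1)^beta I forces alpha = beta (mod 2).
Enumerate parity-matched pairs: 6*16 odd-odd plus 6*15 even-even gives 186.
Total: 186 irreducible-character components + 1 reducible (abelian) component = 187.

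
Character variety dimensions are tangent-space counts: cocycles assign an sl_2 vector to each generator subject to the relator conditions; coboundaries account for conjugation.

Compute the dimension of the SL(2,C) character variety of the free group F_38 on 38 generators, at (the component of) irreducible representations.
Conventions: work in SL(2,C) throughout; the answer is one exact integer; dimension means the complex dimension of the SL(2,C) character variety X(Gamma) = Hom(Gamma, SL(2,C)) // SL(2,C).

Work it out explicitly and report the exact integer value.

111

Gamma = F_38 has 38 generators and no relators.
Z^1(Gamma, Ad rho) = (sl_2)^38: a cocycle is a free choice of one sl_2 vector per generator, so dim Z^1 = 3*38 = 114.
dim B^1 = 3: the coboundary map is injective because an irreducible image has centralizer 0 in sl_2.
dim X = dim H^1 = dim Z^1 - dim B^1 = 114 - 3 = 111.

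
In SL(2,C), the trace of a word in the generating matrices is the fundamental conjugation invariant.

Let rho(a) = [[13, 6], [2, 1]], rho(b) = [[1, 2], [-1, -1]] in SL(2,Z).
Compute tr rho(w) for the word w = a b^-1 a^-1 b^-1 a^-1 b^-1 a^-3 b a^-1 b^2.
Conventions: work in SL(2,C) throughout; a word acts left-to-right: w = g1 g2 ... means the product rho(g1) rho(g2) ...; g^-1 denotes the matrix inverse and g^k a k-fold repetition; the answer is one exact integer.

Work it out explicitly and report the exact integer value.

rho(a) = [[13, 6], [2, 1]]
... * rho(b^-1) = [[-1, -2], [1, 1]]  ->  [[-7, -20], [-1, -3]]
... * rho(a^-1) = [[1, -6], [-2, 13]]  ->  [[33, -218], [5, -33]]
... * rho(b^-1) = [[-1, -2], [1, 1]]  ->  [[-251, -284], [-38, -43]]
... * rho(a^-1) = [[1, -6], [-2, 13]]  ->  [[317, -2186], [48, -331]]
... * rho(b^-1) = [[-1, -2], [1, 1]]  ->  [[-2503, -2820], [-379, -427]]
... * rho(a^-1) = [[1, -6], [-2, 13]]  ->  [[3137, -21642], [475, -3277]]
... * rho(a^-1) = [[1, -6], [-2, 13]]  ->  [[46421, -300168], [7029, -45451]]
... * rho(a^-1) = [[1, -6], [-2, 13]]  ->  [[646757, -4180710], [97931, -633037]]
... * rho(b) = [[1, 2], [-1, -1]]  ->  [[4827467, 5474224], [730968, 828899]]
... * rho(a^-1) = [[1, -6], [-2, 13]]  ->  [[-6120981, 42200110], [-926830, 6389879]]
... * rho(b) = [[1, 2], [-1, -1]]  ->  [[-48321091, -54442072], [-7316709, -8243539]]
... * rho(b) = [[1, 2], [-1, -1]]  ->  [[6120981, -42200110], [926830, -6389879]]
tr = 6120981 + -6389879 = -268898

-268898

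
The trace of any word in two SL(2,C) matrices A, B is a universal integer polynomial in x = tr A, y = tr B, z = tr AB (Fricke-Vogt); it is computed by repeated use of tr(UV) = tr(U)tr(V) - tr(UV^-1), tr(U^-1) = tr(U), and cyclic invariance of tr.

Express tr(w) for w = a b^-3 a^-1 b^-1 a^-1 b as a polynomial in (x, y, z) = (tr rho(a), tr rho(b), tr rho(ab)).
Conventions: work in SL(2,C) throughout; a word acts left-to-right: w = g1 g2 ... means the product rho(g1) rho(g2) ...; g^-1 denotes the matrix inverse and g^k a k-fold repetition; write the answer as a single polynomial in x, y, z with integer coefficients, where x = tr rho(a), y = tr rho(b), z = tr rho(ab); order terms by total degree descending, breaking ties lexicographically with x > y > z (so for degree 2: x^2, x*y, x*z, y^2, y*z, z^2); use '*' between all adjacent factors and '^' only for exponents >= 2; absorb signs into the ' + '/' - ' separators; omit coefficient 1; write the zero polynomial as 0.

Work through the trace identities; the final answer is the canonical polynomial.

-x*y^3*z^2 + x^2*y^2*z + y^4*z + y^2*z^3 + x*y*z^2 - x^2*z - 4*y^2*z - z^3 - x*y + 3*z

tr(b^-1) = tr(b) = y
tr(a b a) = tr(a) * tr(b a) - tr(b)   [square of a] = x*z - y
tr(b a b a) = tr(a b) * tr(a b) - tr(1)   [split at a repeated a] = z^2 - 2
use: tr(b a b) = tr(b) * tr(a b) - tr(a)   [square of b] = y*z - x
tr(a b a b a) = tr(a) * tr(b a b a) - tr(b a b)   [square of a] = x*z^2 - y*z - x
apply: tr(a b a b a b) = tr(a b a b) * tr(a b) - tr(b a)   [split at a repeated a] = z^3 - 3*z
tr(b a b a b^-1 a) = tr(a b a b a) * tr(b) - tr(a b a b a b)   [inverse elimination on b] = x*y*z^2 - y^2*z - z^3 - x*y + 3*z
tr(a b a b^-1 a^-1 b) = tr(b a b a b^-1) * tr(a) - tr(b a b a b^-1 a)   [inverse elimination on a] = -x*y*z^2 + x^2*z + y^2*z + z^3 - 3*z
tr(b a b^-1 a^-1 b^-1 a) = tr(a b a b^-1 a^-1) * tr(b) - tr(a b a b^-1 a^-1 b)   [inverse elimination on b] = x*y*z^2 - x^2*z - y^2*z - z^3 + x*y + 3*z
tr(a^-1 b^-1 a^-1 b a b^-1) = tr(b a b^-1 a^-1 b^-1) * tr(a) - tr(b a b^-1 a^-1 b^-1 a)   [inverse elimination on a] = -x*y*z^2 + x^2*z + y^2*z + z^3 - 3*z
apply: tr(a^-1 b^-1 a^-1 b a b^-2) = tr(a^-1 b^-1 a^-1 b a b^-1) * tr(b) - tr(a^-1 b^-1 a^-1 b a)   [inverse elimination on b] = -x*y^2*z^2 + x^2*y*z + y^3*z + y*z^3 - 3*y*z - x
use: tr(a b^-3 a^-1 b^-1 a^-1 b) = tr(a^-1 b^-1 a^-1 b a b^-2) * tr(b) - tr(a^-1 b^-1 a^-1 b a b^-1)   [inverse elimination on b] = -x*y^3*z^2 + x^2*y^2*z + y^4*z + y^2*z^3 + x*y*z^2 - x^2*z - 4*y^2*z - z^3 - x*y + 3*z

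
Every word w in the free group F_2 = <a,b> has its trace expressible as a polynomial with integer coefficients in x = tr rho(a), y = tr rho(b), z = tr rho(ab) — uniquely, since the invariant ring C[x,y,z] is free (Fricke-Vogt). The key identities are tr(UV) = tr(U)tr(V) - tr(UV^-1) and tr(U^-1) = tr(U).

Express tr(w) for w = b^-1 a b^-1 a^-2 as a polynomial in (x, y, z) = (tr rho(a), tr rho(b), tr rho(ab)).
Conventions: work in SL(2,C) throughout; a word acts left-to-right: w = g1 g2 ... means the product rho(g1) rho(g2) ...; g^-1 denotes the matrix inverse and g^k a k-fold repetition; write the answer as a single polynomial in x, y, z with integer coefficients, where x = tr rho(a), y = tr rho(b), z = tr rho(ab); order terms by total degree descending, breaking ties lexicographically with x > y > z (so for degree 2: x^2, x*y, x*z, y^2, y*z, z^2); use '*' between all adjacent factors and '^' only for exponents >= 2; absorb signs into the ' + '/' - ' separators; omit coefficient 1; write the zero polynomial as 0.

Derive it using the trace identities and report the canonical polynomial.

tr(a^-1) = tr(a) = x
tr(a^-1 b) = tr(b)*tr(a) - tr(b a) = x*y - z
use: tr(b^-1 a^-1) = tr(a^-1)*tr(b) - tr(a^-1 b) = z
apply: tr(a b a) = tr(a)*tr(b a) - tr(b) = x*z - y
use: tr(a b a b) = tr(b a)*tr(b a) - tr(1)   [split at repeated b] = z^2 - 2
tr(b a b^-1 a) = tr(a b a)*tr(b) - tr(a b a b) = x*y*z - y^2 - z^2 + 2
use: tr(a^-1 b a b^-1) = tr(b a b^-1)*tr(a) - tr(b a b^-1 a) = -x*y*z + x^2 + y^2 + z^2 - 2
tr(a b^-1 a^-2 b) = tr(a^-1 b a b^-1)*tr(a) - tr(a^-1 b a b^-1 a) = -x^2*y*z + x^3 + x*y^2 + x*z^2 - 3*x
tr(b^-1 a b^-1 a^-2) = tr(a b^-1 a^-2)*tr(b) - tr(a b^-1 a^-2 b) = x^2*y*z - x^3 - x*y^2 - x*z^2 + y*z + 3*x

x^2*y*z - x^3 - x*y^2 - x*z^2 + y*z + 3*x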